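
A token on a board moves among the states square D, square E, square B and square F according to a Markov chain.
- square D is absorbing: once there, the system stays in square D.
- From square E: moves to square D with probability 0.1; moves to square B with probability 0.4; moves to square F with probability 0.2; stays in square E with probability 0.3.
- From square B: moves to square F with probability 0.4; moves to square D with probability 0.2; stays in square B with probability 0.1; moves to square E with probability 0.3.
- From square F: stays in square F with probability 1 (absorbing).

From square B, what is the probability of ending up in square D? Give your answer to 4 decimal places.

0.3333

Let h(s) be the probability of absorption at square D starting from transient state s. Then h(square D) = 1 and h(square F) = 0. By first-step analysis:
h(square E) = 0.1·1 + 0.3·h(square E) + 0.4·h(square B) + 0.2·0
h(square B) = 0.2·1 + 0.3·h(square E) + 0.1·h(square B) + 0.4·0
Solving: h(square E) = 0.3333, h(square B) = 0.3333.
Starting from square B, the probability is 0.3333.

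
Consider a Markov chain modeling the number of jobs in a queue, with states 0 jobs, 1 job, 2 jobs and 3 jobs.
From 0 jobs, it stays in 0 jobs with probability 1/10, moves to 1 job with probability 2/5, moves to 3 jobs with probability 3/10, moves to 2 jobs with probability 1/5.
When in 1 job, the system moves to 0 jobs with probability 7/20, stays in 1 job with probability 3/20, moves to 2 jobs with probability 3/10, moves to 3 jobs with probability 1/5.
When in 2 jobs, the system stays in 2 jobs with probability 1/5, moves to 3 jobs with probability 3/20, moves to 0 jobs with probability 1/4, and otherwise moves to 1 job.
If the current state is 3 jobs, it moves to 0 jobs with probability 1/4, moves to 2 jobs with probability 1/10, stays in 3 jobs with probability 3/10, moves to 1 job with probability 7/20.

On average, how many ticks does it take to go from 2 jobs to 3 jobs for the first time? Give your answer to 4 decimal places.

4.9314

Let t(s) be the expected number of ticks to first reach 3 jobs from state s, with t(3 jobs) = 0. Conditioning on the first tick:
t(0 jobs) = 1 + 0.1·t(0 jobs) + 0.4·t(1 job) + 0.2·t(2 jobs)
t(1 job) = 1 + 0.35·t(0 jobs) + 0.15·t(1 job) + 0.3·t(2 jobs)
t(2 jobs) = 1 + 0.25·t(0 jobs) + 0.4·t(1 job) + 0.2·t(2 jobs)
Solving: t(0 jobs) = 4.2882, t(1 job) = 4.6827, t(2 jobs) = 4.9314.
Expected ticks from 2 jobs to 3 jobs: 4.9314.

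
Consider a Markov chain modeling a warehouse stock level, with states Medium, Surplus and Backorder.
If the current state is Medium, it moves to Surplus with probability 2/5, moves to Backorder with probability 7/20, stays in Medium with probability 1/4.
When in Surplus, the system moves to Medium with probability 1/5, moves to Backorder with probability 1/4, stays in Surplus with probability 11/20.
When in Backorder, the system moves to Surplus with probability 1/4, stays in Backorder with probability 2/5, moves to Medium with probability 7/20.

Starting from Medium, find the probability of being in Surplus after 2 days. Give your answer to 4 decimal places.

Sum over the intermediate state after 1 day:
P = P(Medium→Medium)·P(Medium→Surplus) + P(Medium→Surplus)·P(Surplus→Surplus) + P(Medium→Backorder)·P(Backorder→Surplus)
  = 0.25×0.4 + 0.4×0.55 + 0.35×0.25
  = 0.1000 + 0.2200 + 0.0875 = 0.4075

0.4075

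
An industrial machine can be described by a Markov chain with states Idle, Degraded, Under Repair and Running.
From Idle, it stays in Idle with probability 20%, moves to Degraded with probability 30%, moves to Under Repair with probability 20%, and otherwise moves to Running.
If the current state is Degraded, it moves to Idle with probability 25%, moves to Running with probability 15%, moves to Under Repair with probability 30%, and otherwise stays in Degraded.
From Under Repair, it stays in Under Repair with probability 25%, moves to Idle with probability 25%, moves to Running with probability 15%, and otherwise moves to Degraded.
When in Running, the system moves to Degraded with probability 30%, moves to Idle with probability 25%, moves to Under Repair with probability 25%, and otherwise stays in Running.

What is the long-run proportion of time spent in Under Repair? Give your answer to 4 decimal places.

0.2537

Let the stationary distribution be π with π = πP and π_1 + π_2 + π_3 + π_4 = 1.
π_1 = 0.2·π_1 + 0.25·π_2 + 0.25·π_3 + 0.25·π_4
π_2 = 0.3·π_1 + 0.3·π_2 + 0.35·π_3 + 0.3·π_4
π_3 = 0.2·π_1 + 0.3·π_2 + 0.25·π_3 + 0.25·π_4
Solving with the normalization constraint gives π = (0.2381, 0.3127, 0.2537, 0.1955).
So the stationary probability of Under Repair is 0.2537.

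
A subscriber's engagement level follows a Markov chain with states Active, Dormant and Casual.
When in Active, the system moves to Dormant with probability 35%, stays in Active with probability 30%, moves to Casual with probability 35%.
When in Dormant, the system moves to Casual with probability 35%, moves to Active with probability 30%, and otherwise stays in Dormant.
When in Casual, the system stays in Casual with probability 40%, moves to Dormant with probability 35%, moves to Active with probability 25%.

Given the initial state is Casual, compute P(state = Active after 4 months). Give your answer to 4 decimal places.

0.2816

Propagate the distribution vector 4 months from Casual.
After 0 months: (0.0000, 0.0000, 1.0000)
After 1 month: (0.2500, 0.3500, 0.4000)
After 2 months: (0.2800, 0.3500, 0.3700)
After 3 months: (0.2815, 0.3500, 0.3685)
After 4 months: (0.2816, 0.3500, 0.3684)
P(in Active after 4 months) = 0.2816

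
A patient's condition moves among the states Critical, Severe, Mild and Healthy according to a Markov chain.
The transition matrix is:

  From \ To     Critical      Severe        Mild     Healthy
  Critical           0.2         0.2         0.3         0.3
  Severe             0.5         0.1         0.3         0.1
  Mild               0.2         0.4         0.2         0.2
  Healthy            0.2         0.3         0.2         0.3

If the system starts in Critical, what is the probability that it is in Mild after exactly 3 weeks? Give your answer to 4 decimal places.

Propagate the distribution vector 3 weeks from Critical.
After 0 weeks: (1.0000, 0.0000, 0.0000, 0.0000)
After 1 week: (0.2000, 0.2000, 0.3000, 0.3000)
After 2 weeks: (0.2600, 0.2700, 0.2400, 0.2300)
After 3 weeks: (0.2810, 0.2440, 0.2530, 0.2220)
P(in Mild after 3 weeks) = 0.2530

0.2530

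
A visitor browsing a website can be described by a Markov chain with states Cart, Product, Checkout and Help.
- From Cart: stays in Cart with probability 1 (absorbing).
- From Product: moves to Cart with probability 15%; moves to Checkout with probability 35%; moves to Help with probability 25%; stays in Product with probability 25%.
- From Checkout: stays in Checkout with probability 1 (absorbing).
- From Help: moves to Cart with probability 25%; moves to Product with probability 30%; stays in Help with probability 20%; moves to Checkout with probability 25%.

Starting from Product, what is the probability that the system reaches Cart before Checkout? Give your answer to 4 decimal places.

0.3476

Let h(s) be the probability of absorption at Cart starting from transient state s. Then h(Cart) = 1 and h(Checkout) = 0. By first-step analysis:
h(Product) = 0.15·1 + 0.25·h(Product) + 0.35·0 + 0.25·h(Help)
h(Help) = 0.25·1 + 0.3·h(Product) + 0.25·0 + 0.2·h(Help)
Solving: h(Product) = 0.3476, h(Help) = 0.4429.
Starting from Product, the probability is 0.3476.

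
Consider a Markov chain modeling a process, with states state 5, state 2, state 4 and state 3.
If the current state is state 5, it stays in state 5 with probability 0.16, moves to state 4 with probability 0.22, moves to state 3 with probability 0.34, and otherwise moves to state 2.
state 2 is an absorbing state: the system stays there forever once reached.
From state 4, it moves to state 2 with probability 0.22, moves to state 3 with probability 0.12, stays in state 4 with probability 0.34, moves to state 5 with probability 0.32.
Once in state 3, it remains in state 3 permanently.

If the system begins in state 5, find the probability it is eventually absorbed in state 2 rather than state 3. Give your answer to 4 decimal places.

Let h(s) be the probability of absorption at state 2 starting from transient state s. Then h(state 2) = 1 and h(state 3) = 0. By first-step analysis:
h(state 5) = 0.16·h(state 5) + 0.28·1 + 0.22·h(state 4) + 0.34·0
h(state 4) = 0.32·h(state 5) + 0.22·1 + 0.34·h(state 4) + 0.12·0
Solving: h(state 5) = 0.4818, h(state 4) = 0.5669.
Starting from state 5, the probability is 0.4818.

0.4818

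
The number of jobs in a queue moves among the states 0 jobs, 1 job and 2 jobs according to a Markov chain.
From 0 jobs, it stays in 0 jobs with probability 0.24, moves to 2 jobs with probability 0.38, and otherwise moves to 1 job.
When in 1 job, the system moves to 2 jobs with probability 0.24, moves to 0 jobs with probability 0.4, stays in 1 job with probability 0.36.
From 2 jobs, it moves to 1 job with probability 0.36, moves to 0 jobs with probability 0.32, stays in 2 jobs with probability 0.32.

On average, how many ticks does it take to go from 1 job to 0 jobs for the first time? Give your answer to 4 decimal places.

Let t(s) be the expected number of ticks to first reach 0 jobs from state s, with t(0 jobs) = 0. Conditioning on the first tick:
t(1 job) = 1 + 0.36·t(1 job) + 0.24·t(2 jobs)
t(2 jobs) = 1 + 0.36·t(1 job) + 0.32·t(2 jobs)
Solving: t(1 job) = 2.6376, t(2 jobs) = 2.8670.
Expected ticks from 1 job to 0 jobs: 2.6376.

2.6376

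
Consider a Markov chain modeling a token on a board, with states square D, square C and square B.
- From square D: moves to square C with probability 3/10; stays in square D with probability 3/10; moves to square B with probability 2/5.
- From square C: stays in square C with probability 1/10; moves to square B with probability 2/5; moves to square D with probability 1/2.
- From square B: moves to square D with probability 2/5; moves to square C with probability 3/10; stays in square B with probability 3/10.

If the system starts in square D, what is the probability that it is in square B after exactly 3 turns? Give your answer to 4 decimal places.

0.3640

Propagate the distribution vector 3 turns from square D.
After 0 turns: (1.0000, 0.0000, 0.0000)
After 1 turn: (0.3000, 0.3000, 0.4000)
After 2 turns: (0.4000, 0.2400, 0.3600)
After 3 turns: (0.3840, 0.2520, 0.3640)
P(in square B after 3 turns) = 0.3640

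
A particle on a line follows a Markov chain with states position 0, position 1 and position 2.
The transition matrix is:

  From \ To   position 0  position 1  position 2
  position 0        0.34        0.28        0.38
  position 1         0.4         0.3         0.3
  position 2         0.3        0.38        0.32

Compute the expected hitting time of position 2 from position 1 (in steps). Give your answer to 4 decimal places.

Let t(s) be the expected number of steps to first reach position 2 from state s, with t(position 2) = 0. Conditioning on the first step:
t(position 0) = 1 + 0.34·t(position 0) + 0.28·t(position 1)
t(position 1) = 1 + 0.4·t(position 0) + 0.3·t(position 1)
Solving: t(position 0) = 2.8000, t(position 1) = 3.0286.
Expected steps from position 1 to position 2: 3.0286.

3.0286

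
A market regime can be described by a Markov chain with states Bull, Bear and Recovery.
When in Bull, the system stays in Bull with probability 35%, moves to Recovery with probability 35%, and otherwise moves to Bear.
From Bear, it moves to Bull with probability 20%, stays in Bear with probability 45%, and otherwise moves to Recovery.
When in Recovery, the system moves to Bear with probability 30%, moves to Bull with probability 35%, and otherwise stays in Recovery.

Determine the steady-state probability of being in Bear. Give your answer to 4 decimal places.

Let the stationary distribution be π with π = πP and π_1 + π_2 + π_3 = 1.
π_1 = 0.35·π_1 + 0.2·π_2 + 0.35·π_3
π_2 = 0.3·π_1 + 0.45·π_2 + 0.3·π_3
Solving with the normalization constraint gives π = (0.2971, 0.3529, 0.3500).
So the stationary probability of Bear is 0.3529.

0.3529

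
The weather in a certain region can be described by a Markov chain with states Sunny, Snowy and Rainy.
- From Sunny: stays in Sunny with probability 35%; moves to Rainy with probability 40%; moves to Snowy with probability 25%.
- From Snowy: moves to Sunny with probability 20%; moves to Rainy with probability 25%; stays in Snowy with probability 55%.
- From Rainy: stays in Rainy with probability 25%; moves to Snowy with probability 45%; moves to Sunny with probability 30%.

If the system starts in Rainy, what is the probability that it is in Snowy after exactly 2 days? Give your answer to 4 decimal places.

Sum over the intermediate state after 1 day:
P = P(Rainy→Sunny)·P(Sunny→Snowy) + P(Rainy→Snowy)·P(Snowy→Snowy) + P(Rainy→Rainy)·P(Rainy→Snowy)
  = 0.3×0.25 + 0.45×0.55 + 0.25×0.45
  = 0.0750 + 0.2475 + 0.1125 = 0.4350

0.4350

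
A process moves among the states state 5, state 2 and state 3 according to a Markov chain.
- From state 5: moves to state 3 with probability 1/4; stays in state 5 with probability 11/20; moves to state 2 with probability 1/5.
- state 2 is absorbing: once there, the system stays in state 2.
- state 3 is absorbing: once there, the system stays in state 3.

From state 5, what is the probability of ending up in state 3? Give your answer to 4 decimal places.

0.5556

Let h(s) be the probability of absorption at state 3 starting from transient state s. Then h(state 3) = 1 and h(state 2) = 0. By first-step analysis:
h(state 5) = 0.55·h(state 5) + 0.2·0 + 0.25·1
Solving: h(state 5) = 0.5556.
Starting from state 5, the probability is 0.5556.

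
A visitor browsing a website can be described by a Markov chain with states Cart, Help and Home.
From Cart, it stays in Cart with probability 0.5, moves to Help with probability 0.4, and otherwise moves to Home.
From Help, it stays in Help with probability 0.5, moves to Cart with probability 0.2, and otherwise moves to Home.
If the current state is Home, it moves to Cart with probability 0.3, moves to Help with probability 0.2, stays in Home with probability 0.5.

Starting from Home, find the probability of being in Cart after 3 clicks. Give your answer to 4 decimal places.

Propagate the distribution vector 3 clicks from Home.
After 0 clicks: (0.0000, 0.0000, 1.0000)
After 1 click: (0.3000, 0.2000, 0.5000)
After 2 clicks: (0.3400, 0.3200, 0.3400)
After 3 clicks: (0.3360, 0.3640, 0.3000)
P(in Cart after 3 clicks) = 0.3360

0.3360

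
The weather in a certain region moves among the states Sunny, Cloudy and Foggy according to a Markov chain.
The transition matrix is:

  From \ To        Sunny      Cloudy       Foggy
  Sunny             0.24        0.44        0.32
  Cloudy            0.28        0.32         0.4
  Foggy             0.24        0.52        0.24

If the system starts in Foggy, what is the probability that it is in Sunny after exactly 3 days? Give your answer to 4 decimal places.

0.2559

Propagate the distribution vector 3 days from Foggy.
After 0 days: (0.0000, 0.0000, 1.0000)
After 1 day: (0.2400, 0.5200, 0.2400)
After 2 days: (0.2608, 0.3968, 0.3424)
After 3 days: (0.2559, 0.4198, 0.3244)
P(in Sunny after 3 days) = 0.2559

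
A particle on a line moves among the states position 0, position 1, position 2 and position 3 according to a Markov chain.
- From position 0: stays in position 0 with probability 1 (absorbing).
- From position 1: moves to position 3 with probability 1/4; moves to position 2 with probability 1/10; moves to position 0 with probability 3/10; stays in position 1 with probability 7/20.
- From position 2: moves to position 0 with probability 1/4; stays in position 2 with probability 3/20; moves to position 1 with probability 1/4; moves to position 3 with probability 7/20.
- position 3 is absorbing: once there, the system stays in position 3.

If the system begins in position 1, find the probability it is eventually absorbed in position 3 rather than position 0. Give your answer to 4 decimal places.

Let h(s) be the probability of absorption at position 3 starting from transient state s. Then h(position 3) = 1 and h(position 0) = 0. By first-step analysis:
h(position 1) = 0.3·0 + 0.35·h(position 1) + 0.1·h(position 2) + 0.25·1
h(position 2) = 0.25·0 + 0.25·h(position 1) + 0.15·h(position 2) + 0.35·1
Solving: h(position 1) = 0.4692, h(position 2) = 0.5498.
Starting from position 1, the probability is 0.4692.

0.4692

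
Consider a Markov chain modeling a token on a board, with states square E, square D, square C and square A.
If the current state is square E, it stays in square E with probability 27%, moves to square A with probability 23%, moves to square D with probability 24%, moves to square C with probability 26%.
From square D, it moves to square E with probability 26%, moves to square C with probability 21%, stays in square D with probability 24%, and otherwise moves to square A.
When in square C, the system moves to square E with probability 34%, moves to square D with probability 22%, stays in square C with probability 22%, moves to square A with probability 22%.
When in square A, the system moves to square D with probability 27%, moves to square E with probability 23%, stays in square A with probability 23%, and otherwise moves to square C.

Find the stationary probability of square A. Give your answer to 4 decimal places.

0.2421

Let the stationary distribution be π with π = πP and π_1 + π_2 + π_3 + π_4 = 1.
π_1 = 0.27·π_1 + 0.26·π_2 + 0.34·π_3 + 0.23·π_4
π_2 = 0.24·π_1 + 0.24·π_2 + 0.22·π_3 + 0.27·π_4
π_3 = 0.26·π_1 + 0.21·π_2 + 0.22·π_3 + 0.27·π_4
Solving with the normalization constraint gives π = (0.2747, 0.2425, 0.2407, 0.2421).
So the stationary probability of square A is 0.2421.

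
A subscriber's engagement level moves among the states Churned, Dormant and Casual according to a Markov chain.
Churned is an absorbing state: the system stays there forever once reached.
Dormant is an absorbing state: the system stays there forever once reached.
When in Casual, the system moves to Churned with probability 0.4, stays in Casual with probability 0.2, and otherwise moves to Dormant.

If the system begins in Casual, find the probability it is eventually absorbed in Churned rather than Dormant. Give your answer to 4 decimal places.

Let h(s) be the probability of absorption at Churned starting from transient state s. Then h(Churned) = 1 and h(Dormant) = 0. By first-step analysis:
h(Casual) = 0.4·1 + 0.4·0 + 0.2·h(Casual)
Solving: h(Casual) = 0.5000.
Starting from Casual, the probability is 0.5000.

0.5000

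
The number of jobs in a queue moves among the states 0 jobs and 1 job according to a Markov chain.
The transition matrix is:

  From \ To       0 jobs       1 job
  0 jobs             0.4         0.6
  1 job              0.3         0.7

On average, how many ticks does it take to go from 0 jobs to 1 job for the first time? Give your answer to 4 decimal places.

Let t(s) be the expected number of ticks to first reach 1 job from state s, with t(1 job) = 0. Conditioning on the first tick:
t(0 jobs) = 1 + 0.4·t(0 jobs)
Solving: t(0 jobs) = 1.6667.
Expected ticks from 0 jobs to 1 job: 1.6667.

1.6667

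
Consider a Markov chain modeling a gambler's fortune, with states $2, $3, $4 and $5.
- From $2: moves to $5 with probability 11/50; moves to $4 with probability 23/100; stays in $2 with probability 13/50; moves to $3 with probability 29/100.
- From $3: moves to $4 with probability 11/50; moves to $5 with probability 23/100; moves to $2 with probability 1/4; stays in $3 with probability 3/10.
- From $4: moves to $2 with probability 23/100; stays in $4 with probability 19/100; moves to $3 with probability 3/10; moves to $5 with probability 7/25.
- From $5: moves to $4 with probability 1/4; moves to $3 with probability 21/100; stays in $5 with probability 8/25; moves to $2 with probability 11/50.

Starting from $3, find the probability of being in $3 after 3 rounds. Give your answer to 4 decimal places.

0.2743

Propagate the distribution vector 3 rounds from $3.
After 0 rounds: (0.0000, 1.0000, 0.0000, 0.0000)
After 1 round: (0.2500, 0.3000, 0.2200, 0.2300)
After 2 rounds: (0.2412, 0.2768, 0.2228, 0.2592)
After 3 rounds: (0.2402, 0.2743, 0.2235, 0.2621)
P(in $3 after 3 rounds) = 0.2743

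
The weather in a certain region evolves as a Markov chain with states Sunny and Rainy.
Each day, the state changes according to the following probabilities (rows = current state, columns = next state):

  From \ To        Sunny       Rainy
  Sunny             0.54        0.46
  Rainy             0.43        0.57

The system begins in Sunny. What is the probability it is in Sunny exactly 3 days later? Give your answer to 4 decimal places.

Propagate the distribution vector 3 days from Sunny.
After 0 days: (1.0000, 0.0000)
After 1 day: (0.5400, 0.4600)
After 2 days: (0.4894, 0.5106)
After 3 days: (0.4838, 0.5162)
P(in Sunny after 3 days) = 0.4838

0.4838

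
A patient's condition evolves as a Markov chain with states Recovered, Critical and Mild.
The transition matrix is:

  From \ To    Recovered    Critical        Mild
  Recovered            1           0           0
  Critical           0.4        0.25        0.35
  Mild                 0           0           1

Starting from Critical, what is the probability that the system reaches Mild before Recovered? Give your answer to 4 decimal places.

0.4667

Let h(s) be the probability of absorption at Mild starting from transient state s. Then h(Mild) = 1 and h(Recovered) = 0. By first-step analysis:
h(Critical) = 0.4·0 + 0.25·h(Critical) + 0.35·1
Solving: h(Critical) = 0.4667.
Starting from Critical, the probability is 0.4667.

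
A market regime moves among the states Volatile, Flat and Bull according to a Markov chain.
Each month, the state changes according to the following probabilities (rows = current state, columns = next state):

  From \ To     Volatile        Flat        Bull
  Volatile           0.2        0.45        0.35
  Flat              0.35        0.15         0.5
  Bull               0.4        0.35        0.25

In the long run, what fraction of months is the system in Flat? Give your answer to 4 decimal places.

0.3183

Let the stationary distribution be π with π = πP and π_1 + π_2 + π_3 = 1.
π_1 = 0.2·π_1 + 0.35·π_2 + 0.4·π_3
π_2 = 0.45·π_1 + 0.15·π_2 + 0.35·π_3
Solving with the normalization constraint gives π = (0.3201, 0.3183, 0.3616).
So the stationary probability of Flat is 0.3183.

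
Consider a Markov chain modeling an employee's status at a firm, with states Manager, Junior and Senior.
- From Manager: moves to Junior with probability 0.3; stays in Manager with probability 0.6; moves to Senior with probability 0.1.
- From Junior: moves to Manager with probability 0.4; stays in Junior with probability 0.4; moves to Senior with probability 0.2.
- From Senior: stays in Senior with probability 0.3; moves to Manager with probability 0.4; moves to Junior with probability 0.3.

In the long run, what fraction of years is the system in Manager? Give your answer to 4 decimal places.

Let the stationary distribution be π with π = πP and π_1 + π_2 + π_3 = 1.
π_1 = 0.6·π_1 + 0.4·π_2 + 0.4·π_3
π_2 = 0.3·π_1 + 0.4·π_2 + 0.3·π_3
Solving with the normalization constraint gives π = (0.5000, 0.3333, 0.1667).
So the stationary probability of Manager is 0.5000.

0.5000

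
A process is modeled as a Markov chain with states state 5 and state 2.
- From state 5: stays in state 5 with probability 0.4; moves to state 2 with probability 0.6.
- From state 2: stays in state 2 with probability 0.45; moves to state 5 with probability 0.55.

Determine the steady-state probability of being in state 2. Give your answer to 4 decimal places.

0.5217

Let the stationary distribution be π with π = πP and π_1 + π_2 = 1.
π_1 = 0.4·π_1 + 0.55·π_2
Solving with the normalization constraint gives π = (0.4783, 0.5217).
So the stationary probability of state 2 is 0.5217.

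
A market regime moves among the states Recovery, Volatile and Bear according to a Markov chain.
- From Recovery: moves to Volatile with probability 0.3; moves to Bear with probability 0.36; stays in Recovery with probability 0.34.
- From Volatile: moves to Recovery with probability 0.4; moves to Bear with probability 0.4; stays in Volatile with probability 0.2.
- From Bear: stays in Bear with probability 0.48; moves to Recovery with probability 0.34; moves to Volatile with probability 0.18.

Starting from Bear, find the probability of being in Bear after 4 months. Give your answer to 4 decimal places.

Propagate the distribution vector 4 months from Bear.
After 0 months: (0.0000, 0.0000, 1.0000)
After 1 month: (0.3400, 0.1800, 0.4800)
After 2 months: (0.3508, 0.2244, 0.4248)
After 3 months: (0.3535, 0.2266, 0.4200)
After 4 months: (0.3536, 0.2269, 0.4195)
P(in Bear after 4 months) = 0.4195

0.4195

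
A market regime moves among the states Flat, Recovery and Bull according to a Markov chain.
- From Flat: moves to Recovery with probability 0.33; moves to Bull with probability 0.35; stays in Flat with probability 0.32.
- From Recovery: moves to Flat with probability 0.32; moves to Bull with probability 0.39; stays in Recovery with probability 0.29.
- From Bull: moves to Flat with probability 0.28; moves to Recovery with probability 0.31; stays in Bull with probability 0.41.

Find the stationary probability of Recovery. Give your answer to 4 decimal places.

Let the stationary distribution be π with π = πP and π_1 + π_2 + π_3 = 1.
π_1 = 0.32·π_1 + 0.32·π_2 + 0.28·π_3
π_2 = 0.33·π_1 + 0.29·π_2 + 0.31·π_3
Solving with the normalization constraint gives π = (0.3046, 0.3099, 0.3855).
So the stationary probability of Recovery is 0.3099.

0.3099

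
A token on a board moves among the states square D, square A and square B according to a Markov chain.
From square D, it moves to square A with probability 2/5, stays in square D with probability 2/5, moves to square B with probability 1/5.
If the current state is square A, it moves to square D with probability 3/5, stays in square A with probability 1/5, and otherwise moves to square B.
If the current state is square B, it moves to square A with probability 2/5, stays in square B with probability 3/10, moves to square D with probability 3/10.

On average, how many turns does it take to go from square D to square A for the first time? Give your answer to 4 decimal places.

Let t(s) be the expected number of turns to first reach square A from state s, with t(square A) = 0. Conditioning on the first turn:
t(square D) = 1 + 0.4·t(square D) + 0.2·t(square B)
t(square B) = 1 + 0.3·t(square D) + 0.3·t(square B)
Solving: t(square D) = 2.5000, t(square B) = 2.5000.
Expected turns from square D to square A: 2.5000.

2.5000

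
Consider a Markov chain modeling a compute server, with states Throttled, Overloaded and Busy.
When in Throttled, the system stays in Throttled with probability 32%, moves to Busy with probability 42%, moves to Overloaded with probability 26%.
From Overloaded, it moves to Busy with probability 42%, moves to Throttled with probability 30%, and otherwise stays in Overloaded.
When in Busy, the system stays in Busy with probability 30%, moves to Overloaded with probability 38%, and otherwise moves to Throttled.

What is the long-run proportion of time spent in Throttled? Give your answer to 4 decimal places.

0.3138

Let the stationary distribution be π with π = πP and π_1 + π_2 + π_3 = 1.
π_1 = 0.32·π_1 + 0.3·π_2 + 0.32·π_3
π_2 = 0.26·π_1 + 0.28·π_2 + 0.38·π_3
Solving with the normalization constraint gives π = (0.3138, 0.3112, 0.3750).
So the stationary probability of Throttled is 0.3138.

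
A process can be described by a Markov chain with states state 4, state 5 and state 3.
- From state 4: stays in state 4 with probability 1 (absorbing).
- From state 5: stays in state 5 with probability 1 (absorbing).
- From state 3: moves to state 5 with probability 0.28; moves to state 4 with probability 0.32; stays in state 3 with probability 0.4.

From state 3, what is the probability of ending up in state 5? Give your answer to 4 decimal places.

0.4667

Let h(s) be the probability of absorption at state 5 starting from transient state s. Then h(state 5) = 1 and h(state 4) = 0. By first-step analysis:
h(state 3) = 0.32·0 + 0.28·1 + 0.4·h(state 3)
Solving: h(state 3) = 0.4667.
Starting from state 3, the probability is 0.4667.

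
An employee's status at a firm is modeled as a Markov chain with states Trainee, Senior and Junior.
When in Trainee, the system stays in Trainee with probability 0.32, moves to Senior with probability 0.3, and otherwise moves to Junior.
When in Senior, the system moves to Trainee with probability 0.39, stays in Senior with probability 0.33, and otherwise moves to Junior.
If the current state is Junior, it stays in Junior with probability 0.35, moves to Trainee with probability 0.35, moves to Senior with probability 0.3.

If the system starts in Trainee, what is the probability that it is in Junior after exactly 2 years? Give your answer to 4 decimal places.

0.3386

Sum over the intermediate state after 1 year:
P = P(Trainee→Trainee)·P(Trainee→Junior) + P(Trainee→Senior)·P(Senior→Junior) + P(Trainee→Junior)·P(Junior→Junior)
  = 0.32×0.38 + 0.3×0.28 + 0.38×0.35
  = 0.1216 + 0.0840 + 0.1330 = 0.3386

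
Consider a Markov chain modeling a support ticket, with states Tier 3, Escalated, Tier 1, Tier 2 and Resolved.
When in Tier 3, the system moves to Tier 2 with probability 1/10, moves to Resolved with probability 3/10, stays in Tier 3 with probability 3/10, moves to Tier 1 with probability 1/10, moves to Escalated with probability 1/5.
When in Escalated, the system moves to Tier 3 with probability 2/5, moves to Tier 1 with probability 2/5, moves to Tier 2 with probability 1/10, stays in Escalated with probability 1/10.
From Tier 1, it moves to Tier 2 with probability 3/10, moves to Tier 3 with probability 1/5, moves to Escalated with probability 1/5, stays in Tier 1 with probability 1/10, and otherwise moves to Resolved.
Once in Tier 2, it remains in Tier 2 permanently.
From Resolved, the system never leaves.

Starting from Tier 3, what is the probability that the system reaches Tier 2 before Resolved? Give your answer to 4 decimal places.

Let h(s) be the probability of absorption at Tier 2 starting from transient state s. Then h(Tier 2) = 1 and h(Resolved) = 0. By first-step analysis:
h(Tier 3) = 0.3·h(Tier 3) + 0.2·h(Escalated) + 0.1·h(Tier 1) + 0.1·1 + 0.3·0
h(Escalated) = 0.4·h(Tier 3) + 0.1·h(Escalated) + 0.4·h(Tier 1) + 0.1·1
h(Tier 1) = 0.2·h(Tier 3) + 0.2·h(Escalated) + 0.1·h(Tier 1) + 0.3·1 + 0.2·0
Solving: h(Tier 3) = 0.3627, h(Escalated) = 0.5063, h(Tier 1) = 0.5264.
Starting from Tier 3, the probability is 0.3627.

0.3627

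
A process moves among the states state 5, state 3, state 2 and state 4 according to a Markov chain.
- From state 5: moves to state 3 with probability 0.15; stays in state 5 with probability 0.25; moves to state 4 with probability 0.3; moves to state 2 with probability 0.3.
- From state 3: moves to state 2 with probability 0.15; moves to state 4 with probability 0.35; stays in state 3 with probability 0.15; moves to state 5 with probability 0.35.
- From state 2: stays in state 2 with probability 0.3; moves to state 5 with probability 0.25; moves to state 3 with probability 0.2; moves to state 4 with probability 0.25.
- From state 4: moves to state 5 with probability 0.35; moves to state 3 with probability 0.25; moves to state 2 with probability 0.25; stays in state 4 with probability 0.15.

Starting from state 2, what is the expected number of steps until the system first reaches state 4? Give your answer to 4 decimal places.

3.5567

Let t(s) be the expected number of steps to first reach state 4 from state s, with t(state 4) = 0. Conditioning on the first step:
t(state 5) = 1 + 0.25·t(state 5) + 0.15·t(state 3) + 0.3·t(state 2)
t(state 3) = 1 + 0.35·t(state 5) + 0.15·t(state 3) + 0.15·t(state 2)
t(state 2) = 1 + 0.25·t(state 5) + 0.2·t(state 3) + 0.3·t(state 2)
Solving: t(state 5) = 3.3965, t(state 3) = 3.2027, t(state 2) = 3.5567.
Expected steps from state 2 to state 4: 3.5567.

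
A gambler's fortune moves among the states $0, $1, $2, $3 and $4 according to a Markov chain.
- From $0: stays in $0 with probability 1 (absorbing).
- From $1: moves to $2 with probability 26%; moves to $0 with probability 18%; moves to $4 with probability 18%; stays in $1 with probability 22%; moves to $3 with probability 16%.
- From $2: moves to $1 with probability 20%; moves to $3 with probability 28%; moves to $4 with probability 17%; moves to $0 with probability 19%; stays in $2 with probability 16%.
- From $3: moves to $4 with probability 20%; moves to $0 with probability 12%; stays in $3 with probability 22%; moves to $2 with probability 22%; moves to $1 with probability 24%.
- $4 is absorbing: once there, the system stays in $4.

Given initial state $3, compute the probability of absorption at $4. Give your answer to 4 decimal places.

0.5596

Let h(s) be the probability of absorption at $4 starting from transient state s. Then h($4) = 1 and h($0) = 0. By first-step analysis:
h($1) = 0.18·0 + 0.22·h($1) + 0.26·h($2) + 0.16·h($3) + 0.18·1
h($2) = 0.19·0 + 0.2·h($1) + 0.16·h($2) + 0.28·h($3) + 0.17·1
h($3) = 0.12·0 + 0.24·h($1) + 0.22·h($2) + 0.22·h($3) + 0.2·1
Solving: h($1) = 0.5162, h($2) = 0.5118, h($3) = 0.5596.
Starting from $3, the probability is 0.5596.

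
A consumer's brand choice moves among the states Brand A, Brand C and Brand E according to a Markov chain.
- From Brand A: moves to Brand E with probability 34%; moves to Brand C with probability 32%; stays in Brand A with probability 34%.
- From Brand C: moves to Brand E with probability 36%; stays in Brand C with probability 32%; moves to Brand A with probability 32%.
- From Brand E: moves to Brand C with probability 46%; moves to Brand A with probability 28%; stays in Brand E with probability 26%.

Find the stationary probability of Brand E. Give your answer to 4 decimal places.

0.3216

Let the stationary distribution be π with π = πP and π_1 + π_2 + π_3 = 1.
π_1 = 0.34·π_1 + 0.32·π_2 + 0.28·π_3
π_2 = 0.32·π_1 + 0.32·π_2 + 0.46·π_3
Solving with the normalization constraint gives π = (0.3134, 0.3650, 0.3216).
So the stationary probability of Brand E is 0.3216.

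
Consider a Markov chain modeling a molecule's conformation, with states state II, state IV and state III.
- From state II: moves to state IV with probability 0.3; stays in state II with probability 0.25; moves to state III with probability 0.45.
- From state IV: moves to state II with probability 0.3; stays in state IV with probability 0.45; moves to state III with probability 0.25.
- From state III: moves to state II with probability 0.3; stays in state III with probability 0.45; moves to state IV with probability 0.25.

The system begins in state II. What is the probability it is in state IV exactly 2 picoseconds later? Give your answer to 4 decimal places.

0.3225

Sum over the intermediate state after 1 picosecond:
P = P(state II→state II)·P(state II→state IV) + P(state II→state IV)·P(state IV→state IV) + P(state II→state III)·P(state III→state IV)
  = 0.25×0.3 + 0.3×0.45 + 0.45×0.25
  = 0.0750 + 0.1350 + 0.1125 = 0.3225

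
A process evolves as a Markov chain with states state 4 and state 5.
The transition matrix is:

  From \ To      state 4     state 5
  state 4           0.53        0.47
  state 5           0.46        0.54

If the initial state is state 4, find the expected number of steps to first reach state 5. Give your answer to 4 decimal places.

2.1277

Let t(s) be the expected number of steps to first reach state 5 from state s, with t(state 5) = 0. Conditioning on the first step:
t(state 4) = 1 + 0.53·t(state 4)
Solving: t(state 4) = 2.1277.
Expected steps from state 4 to state 5: 2.1277.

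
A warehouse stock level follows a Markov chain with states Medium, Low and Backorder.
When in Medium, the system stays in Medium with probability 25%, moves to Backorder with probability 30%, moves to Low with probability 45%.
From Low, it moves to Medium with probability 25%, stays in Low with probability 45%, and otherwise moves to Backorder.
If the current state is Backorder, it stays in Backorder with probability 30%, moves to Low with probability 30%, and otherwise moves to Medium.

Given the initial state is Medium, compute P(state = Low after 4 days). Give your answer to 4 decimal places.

Propagate the distribution vector 4 days from Medium.
After 0 days: (1.0000, 0.0000, 0.0000)
After 1 day: (0.2500, 0.4500, 0.3000)
After 2 days: (0.2950, 0.4050, 0.3000)
After 3 days: (0.2950, 0.4050, 0.3000)
After 4 days: (0.2950, 0.4050, 0.3000)
P(in Low after 4 days) = 0.4050

0.4050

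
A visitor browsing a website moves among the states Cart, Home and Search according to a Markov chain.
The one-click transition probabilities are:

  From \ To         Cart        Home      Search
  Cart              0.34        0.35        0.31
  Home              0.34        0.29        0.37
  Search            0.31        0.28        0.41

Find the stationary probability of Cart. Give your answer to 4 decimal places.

Let the stationary distribution be π with π = πP and π_1 + π_2 + π_3 = 1.
π_1 = 0.34·π_1 + 0.34·π_2 + 0.31·π_3
π_2 = 0.35·π_1 + 0.29·π_2 + 0.28·π_3
Solving with the normalization constraint gives π = (0.3291, 0.3061, 0.3649).
So the stationary probability of Cart is 0.3291.

0.3291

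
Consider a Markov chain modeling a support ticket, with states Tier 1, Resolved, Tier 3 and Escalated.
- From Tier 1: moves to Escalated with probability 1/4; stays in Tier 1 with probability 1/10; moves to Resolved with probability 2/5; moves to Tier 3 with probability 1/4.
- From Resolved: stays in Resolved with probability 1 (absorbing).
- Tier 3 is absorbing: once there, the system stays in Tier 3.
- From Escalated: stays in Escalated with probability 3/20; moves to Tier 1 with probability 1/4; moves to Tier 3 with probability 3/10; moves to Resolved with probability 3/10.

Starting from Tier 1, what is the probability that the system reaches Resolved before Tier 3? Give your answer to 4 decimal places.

Let h(s) be the probability of absorption at Resolved starting from transient state s. Then h(Resolved) = 1 and h(Tier 3) = 0. By first-step analysis:
h(Tier 1) = 0.1·h(Tier 1) + 0.4·1 + 0.25·0 + 0.25·h(Escalated)
h(Escalated) = 0.25·h(Tier 1) + 0.3·1 + 0.3·0 + 0.15·h(Escalated)
Solving: h(Tier 1) = 0.5907, h(Escalated) = 0.5267.
Starting from Tier 1, the probability is 0.5907.

0.5907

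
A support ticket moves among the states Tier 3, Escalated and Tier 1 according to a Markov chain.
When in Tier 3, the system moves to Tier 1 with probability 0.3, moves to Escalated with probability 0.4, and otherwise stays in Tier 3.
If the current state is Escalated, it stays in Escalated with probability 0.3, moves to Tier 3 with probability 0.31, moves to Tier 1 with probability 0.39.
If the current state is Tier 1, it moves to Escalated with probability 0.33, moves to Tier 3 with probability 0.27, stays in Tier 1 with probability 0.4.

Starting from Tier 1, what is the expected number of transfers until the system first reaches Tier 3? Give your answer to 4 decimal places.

3.5359

Let t(s) be the expected number of transfers to first reach Tier 3 from state s, with t(Tier 3) = 0. Conditioning on the first transfer:
t(Escalated) = 1 + 0.3·t(Escalated) + 0.39·t(Tier 1)
t(Tier 1) = 1 + 0.33·t(Escalated) + 0.4·t(Tier 1)
Solving: t(Escalated) = 3.3986, t(Tier 1) = 3.5359.
Expected transfers from Tier 1 to Tier 3: 3.5359.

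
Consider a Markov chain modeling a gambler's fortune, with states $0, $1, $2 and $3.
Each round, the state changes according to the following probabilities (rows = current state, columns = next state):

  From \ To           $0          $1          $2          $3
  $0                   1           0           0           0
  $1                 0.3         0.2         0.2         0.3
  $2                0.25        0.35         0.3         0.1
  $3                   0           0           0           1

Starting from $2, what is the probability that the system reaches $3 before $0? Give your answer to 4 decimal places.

0.3776

Let h(s) be the probability of absorption at $3 starting from transient state s. Then h($3) = 1 and h($0) = 0. By first-step analysis:
h($1) = 0.3·0 + 0.2·h($1) + 0.2·h($2) + 0.3·1
h($2) = 0.25·0 + 0.35·h($1) + 0.3·h($2) + 0.1·1
Solving: h($1) = 0.4694, h($2) = 0.3776.
Starting from $2, the probability is 0.3776.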